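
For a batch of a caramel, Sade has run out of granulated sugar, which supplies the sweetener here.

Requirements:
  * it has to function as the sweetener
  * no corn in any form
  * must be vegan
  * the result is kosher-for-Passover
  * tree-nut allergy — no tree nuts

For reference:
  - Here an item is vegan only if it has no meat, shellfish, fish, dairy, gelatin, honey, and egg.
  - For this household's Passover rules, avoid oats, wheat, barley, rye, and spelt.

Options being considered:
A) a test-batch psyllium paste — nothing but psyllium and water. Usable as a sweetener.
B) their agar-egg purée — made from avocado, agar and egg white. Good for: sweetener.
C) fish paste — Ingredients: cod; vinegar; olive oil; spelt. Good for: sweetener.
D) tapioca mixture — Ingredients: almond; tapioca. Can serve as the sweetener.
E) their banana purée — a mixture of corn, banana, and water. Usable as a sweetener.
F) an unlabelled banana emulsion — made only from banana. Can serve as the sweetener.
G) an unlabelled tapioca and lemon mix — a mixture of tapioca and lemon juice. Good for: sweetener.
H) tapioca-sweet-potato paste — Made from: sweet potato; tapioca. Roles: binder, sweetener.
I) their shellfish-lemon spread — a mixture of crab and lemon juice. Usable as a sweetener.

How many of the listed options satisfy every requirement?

4

A: all constraints satisfied — keep
B: has egg white, so not vegan — out
C: has cod, so not vegan; has spelt, so not kosher-for-Passover — no
D: has almond, so not tree-nut-free — no
E: has corn, so not corn-free — out
F: every rule checks out — valid
G: kosher-for-Passover, no tree nuts — keep
H: only sweet potato and tapioca; none excluded — keep
I: has crab, so not vegan — reject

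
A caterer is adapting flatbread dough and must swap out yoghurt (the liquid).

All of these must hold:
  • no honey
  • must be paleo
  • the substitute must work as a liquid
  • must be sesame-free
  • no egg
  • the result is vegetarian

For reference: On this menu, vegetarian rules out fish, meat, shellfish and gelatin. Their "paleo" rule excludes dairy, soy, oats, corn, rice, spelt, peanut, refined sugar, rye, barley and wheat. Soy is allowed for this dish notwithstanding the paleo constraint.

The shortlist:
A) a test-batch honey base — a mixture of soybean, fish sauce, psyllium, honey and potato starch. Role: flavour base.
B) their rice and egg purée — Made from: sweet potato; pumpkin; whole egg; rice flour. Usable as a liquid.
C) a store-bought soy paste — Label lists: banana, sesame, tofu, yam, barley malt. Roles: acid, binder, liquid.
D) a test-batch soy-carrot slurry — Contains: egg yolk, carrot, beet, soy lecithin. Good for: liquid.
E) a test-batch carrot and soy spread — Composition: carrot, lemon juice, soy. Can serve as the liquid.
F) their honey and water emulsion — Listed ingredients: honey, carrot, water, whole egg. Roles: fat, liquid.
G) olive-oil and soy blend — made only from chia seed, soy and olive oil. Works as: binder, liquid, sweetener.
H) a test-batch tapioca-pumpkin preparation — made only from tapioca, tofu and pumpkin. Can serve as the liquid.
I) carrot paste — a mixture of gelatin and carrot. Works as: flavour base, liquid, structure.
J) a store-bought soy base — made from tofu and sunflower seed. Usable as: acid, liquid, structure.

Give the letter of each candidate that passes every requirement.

A: not usable as a liquid; has fish sauce, so not vegetarian (and 1 more) — no
B: has rice flour, so not paleo; has whole egg, so not egg-free — no
C: has barley malt, so not paleo; has sesame, so not sesame-free — reject
D: has egg yolk, so not egg-free — reject
E: soy is permitted under the paleo carve-out; nothing else excluded — keep
F: has whole egg, so not egg-free; has honey, so not honey-free — out
G: soy is permitted under the paleo carve-out; nothing else excluded — keep
H: soy is permitted under the paleo carve-out; nothing else excluded — OK
I: has gelatin, so not vegetarian — reject
J: soy is permitted under the paleo carve-out; nothing else excluded — OK

E, G, H, J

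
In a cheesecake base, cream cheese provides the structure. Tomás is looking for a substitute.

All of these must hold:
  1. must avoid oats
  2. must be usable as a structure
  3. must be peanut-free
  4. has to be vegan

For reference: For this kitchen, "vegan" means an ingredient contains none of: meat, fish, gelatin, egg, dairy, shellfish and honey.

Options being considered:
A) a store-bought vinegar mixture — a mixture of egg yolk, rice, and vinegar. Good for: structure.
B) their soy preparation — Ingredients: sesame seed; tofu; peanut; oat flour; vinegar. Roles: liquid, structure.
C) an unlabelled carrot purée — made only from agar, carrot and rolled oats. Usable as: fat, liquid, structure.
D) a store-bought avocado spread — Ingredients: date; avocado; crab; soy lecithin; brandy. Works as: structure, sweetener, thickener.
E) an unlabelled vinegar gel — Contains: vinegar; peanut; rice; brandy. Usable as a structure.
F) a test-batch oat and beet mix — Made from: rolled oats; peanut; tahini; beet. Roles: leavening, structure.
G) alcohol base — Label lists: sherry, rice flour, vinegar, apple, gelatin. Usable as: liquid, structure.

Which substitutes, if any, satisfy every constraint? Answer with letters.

none

A: has egg yolk, so not vegan — no
B: has peanut, so not peanut-free; has oat flour, so not oat-free — reject
C: has rolled oats, so not oat-free — reject
D: has crab, so not vegan — out
E: has peanut, so not peanut-free — no
F: has peanut, so not peanut-free; has rolled oats, so not oat-free — out
G: has gelatin, so not vegan — no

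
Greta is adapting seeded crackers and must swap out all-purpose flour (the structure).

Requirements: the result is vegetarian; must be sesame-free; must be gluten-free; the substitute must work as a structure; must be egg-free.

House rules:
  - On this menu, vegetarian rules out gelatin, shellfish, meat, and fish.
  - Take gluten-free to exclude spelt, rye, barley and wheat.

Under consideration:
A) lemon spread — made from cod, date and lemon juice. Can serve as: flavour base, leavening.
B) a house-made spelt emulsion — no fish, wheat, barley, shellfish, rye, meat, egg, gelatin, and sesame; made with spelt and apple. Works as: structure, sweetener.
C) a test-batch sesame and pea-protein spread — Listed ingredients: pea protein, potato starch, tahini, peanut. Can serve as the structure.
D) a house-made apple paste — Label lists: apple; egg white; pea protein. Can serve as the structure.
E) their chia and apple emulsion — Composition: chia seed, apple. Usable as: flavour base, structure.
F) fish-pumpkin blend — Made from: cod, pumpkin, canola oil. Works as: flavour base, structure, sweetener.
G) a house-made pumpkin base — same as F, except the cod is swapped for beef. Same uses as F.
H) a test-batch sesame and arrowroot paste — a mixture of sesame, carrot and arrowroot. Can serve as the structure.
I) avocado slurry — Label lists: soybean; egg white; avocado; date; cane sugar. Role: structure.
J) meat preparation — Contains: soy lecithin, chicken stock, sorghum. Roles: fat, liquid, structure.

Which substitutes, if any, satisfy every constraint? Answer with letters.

E

A: not usable as a structure; has cod, so not vegetarian — out
B: has spelt, so not gluten-free — out
C: has tahini, so not sesame-free — reject
D: has egg white, so not egg-free — out
E: only chia seed and apple; none excluded — valid
F: has cod, so not vegetarian — reject
G: has beef, so not vegetarian — reject
H: has sesame, so not sesame-free — out
I: has egg white, so not egg-free — out
J: has chicken stock, so not vegetarian — out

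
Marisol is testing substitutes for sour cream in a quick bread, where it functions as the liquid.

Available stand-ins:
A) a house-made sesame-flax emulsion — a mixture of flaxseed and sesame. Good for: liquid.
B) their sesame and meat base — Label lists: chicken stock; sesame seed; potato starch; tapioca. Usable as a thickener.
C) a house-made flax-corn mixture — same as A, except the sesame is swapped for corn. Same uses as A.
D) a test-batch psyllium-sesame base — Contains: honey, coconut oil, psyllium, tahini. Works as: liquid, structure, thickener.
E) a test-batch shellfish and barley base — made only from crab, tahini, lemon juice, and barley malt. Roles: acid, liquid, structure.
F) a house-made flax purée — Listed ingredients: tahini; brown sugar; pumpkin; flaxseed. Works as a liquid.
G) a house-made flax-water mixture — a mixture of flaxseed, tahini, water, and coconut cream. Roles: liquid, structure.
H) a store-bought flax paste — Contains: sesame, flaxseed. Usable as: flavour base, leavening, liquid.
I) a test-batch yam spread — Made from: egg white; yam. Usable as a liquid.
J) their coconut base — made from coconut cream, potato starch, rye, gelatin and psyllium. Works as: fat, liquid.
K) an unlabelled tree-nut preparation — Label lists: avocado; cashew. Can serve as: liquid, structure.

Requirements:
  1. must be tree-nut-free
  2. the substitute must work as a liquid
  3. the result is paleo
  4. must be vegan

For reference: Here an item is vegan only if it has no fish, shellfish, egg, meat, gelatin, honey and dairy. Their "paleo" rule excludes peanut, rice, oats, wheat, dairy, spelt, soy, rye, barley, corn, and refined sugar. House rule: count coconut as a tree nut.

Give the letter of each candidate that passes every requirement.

A: vegan, paleo — valid
B: not usable as a liquid; has chicken stock, so not vegan — out
C: has corn, so not paleo — no
D: has honey, so not vegan; has coconut oil, so not tree-nut-free — no
E: has crab, so not vegan; has barley malt, so not paleo — out
F: has brown sugar, so not paleo — reject
G: has coconut cream, so not tree-nut-free — no
H: works as a liquid, tree-nut-free, paleo — OK
I: has egg white, so not vegan — no
J: has gelatin, so not vegan; has rye, so not paleo (and 1 more) — no
K: has cashew, so not tree-nut-free — reject

A, H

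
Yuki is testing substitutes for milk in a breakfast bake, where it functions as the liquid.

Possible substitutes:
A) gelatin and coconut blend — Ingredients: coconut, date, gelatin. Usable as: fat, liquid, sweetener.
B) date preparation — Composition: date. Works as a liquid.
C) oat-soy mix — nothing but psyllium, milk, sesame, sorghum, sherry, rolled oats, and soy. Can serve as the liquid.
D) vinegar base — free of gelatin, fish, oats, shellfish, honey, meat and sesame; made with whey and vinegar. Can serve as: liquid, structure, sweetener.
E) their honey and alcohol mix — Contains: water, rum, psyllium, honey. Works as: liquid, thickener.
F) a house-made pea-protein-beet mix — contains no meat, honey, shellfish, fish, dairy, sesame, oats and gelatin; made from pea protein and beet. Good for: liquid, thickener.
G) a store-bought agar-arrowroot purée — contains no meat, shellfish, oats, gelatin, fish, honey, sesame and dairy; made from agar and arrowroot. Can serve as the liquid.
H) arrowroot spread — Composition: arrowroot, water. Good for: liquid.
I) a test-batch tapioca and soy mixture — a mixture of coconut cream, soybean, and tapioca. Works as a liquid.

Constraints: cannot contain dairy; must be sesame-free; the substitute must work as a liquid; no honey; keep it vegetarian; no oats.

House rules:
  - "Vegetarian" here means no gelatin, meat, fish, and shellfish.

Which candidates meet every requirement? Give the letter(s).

B, F, G, H, I

A: has gelatin, so not vegetarian — reject
B: only date; none excluded — keep
C: has rolled oats, so not oat-free; has milk, so not dairy-free (and 1 more) — no
D: has whey, so not dairy-free — no
E: has honey, so not honey-free — reject
F: nothing on the exclusion list — OK
G: all constraints satisfied — OK
H: all constraints satisfied — keep
I: works as a liquid, no dairy, no oats — OK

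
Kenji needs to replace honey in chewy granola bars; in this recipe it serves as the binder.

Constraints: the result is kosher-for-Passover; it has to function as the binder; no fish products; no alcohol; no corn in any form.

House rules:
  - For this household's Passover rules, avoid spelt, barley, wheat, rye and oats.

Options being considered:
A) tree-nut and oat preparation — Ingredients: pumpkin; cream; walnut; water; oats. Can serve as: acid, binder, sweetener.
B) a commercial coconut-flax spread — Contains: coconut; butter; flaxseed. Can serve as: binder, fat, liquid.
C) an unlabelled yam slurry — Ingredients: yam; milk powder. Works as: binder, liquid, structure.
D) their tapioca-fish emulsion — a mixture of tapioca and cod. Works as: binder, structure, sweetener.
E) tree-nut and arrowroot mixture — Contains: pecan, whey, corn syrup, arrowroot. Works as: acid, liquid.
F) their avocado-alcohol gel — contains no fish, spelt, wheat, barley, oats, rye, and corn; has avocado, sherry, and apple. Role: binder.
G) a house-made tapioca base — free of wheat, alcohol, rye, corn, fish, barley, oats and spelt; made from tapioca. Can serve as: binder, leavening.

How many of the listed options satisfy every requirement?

3

A: has oats, so not kosher-for-Passover — no
B: only coconut, butter, and flaxseed; none excluded — valid
C: nothing on the exclusion list — OK
D: has cod, so not fish-free — no
E: not usable as a binder; has corn syrup, so not corn-free — no
F: has sherry, so not alcohol-free — out
G: works as a binder, no fish, no corn — valid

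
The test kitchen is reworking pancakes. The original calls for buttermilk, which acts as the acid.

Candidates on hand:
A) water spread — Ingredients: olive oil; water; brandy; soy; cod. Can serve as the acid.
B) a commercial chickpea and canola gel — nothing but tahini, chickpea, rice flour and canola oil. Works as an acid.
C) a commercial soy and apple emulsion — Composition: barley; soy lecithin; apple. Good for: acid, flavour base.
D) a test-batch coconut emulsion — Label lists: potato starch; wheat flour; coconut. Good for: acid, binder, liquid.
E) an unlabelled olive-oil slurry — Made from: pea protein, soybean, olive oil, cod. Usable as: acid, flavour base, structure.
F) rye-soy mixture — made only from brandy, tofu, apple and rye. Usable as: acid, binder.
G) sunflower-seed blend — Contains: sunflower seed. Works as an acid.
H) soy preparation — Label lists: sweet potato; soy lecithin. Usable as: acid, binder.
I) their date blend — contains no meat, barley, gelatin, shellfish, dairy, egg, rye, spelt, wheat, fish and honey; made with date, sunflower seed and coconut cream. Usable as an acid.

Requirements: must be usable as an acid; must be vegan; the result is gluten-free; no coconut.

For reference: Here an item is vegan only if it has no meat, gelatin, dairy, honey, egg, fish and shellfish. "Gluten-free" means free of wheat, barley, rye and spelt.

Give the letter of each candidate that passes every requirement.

B, G, H

A: has cod, so not vegan — no
B: works as an acid, vegan, gluten-free — keep
C: has barley, so not gluten-free — no
D: has wheat flour, so not gluten-free; has coconut, so not coconut-free — reject
E: has cod, so not vegan — no
F: has rye, so not gluten-free — reject
G: only sunflower seed; none excluded — valid
H: all constraints satisfied — keep
I: has coconut cream, so not coconut-free — reject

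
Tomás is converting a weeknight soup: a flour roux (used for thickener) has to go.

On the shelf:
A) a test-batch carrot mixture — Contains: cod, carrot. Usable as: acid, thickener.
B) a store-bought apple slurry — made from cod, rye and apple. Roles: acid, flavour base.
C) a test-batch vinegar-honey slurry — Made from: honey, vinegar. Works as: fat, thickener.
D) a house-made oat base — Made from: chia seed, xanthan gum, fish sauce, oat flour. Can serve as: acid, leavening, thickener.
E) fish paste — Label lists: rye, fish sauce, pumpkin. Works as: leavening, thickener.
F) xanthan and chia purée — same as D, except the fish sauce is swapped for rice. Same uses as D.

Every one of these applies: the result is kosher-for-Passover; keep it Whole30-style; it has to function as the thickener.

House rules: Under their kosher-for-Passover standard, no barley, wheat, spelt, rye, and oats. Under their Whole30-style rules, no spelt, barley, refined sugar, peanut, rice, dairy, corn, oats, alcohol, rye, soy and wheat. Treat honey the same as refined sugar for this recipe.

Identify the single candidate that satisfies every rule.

A: kosher-for-Passover, Whole30-style — keep
B: not usable as a thickener; has rye, so not kosher-for-Passover (and 1 more) — no
C: has honey, so not Whole30-style — no
D: has oat flour, so not kosher-for-Passover; has oat flour, so not Whole30-style — reject
E: has rye, so not kosher-for-Passover; has rye, so not Whole30-style — out
F: has oat flour, so not kosher-for-Passover; has oat flour, so not Whole30-style — reject

A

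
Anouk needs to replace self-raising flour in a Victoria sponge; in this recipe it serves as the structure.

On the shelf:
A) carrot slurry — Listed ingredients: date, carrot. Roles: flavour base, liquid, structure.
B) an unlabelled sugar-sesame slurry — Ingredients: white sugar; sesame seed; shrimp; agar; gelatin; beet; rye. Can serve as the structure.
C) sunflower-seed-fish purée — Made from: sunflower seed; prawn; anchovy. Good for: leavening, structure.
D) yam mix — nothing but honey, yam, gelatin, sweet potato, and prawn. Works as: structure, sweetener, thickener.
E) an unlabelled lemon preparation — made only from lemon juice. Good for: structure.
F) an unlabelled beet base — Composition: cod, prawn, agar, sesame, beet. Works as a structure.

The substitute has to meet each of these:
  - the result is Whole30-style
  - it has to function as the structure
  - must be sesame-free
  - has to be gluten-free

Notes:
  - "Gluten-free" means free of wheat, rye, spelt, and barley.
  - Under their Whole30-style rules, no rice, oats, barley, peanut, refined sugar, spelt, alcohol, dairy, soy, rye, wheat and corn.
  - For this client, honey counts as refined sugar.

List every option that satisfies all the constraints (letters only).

A, C, E

A: only date and carrot; none excluded — valid
B: has rye, so not gluten-free; has rye, so not Whole30-style (and 1 more) — no
C: only anchovy, prawn and sunflower seed; none excluded — keep
D: has honey, so not Whole30-style — out
E: only lemon juice; none excluded — OK
F: has sesame, so not sesame-free — reject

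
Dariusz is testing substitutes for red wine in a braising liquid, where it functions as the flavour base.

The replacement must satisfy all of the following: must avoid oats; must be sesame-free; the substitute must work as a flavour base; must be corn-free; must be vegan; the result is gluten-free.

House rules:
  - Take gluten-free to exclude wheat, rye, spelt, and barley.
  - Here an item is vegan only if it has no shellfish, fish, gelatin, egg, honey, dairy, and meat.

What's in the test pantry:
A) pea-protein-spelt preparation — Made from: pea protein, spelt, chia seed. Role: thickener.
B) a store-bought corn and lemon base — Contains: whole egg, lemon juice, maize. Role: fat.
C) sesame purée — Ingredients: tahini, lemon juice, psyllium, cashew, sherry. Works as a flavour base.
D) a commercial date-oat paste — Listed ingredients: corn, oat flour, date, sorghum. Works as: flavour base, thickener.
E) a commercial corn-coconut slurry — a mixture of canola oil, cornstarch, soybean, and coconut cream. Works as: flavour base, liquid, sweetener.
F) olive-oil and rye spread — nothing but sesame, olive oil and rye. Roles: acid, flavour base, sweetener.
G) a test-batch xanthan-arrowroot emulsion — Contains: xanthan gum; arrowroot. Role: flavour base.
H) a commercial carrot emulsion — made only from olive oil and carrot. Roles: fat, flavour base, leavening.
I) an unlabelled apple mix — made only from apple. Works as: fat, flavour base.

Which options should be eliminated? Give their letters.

A, B, C, D, E, F

A: not usable as a flavour base; has spelt, so not gluten-free — out
B: not usable as a flavour base; has whole egg, so not vegan (and 1 more) — out
C: has tahini, so not sesame-free — no
D: has oat flour, so not oat-free; has corn, so not corn-free — no
E: has cornstarch, so not corn-free — out
F: has rye, so not gluten-free; has sesame, so not sesame-free — no
G: nothing on the exclusion list — keep
H: all constraints satisfied — OK
I: only apple; none excluded — OK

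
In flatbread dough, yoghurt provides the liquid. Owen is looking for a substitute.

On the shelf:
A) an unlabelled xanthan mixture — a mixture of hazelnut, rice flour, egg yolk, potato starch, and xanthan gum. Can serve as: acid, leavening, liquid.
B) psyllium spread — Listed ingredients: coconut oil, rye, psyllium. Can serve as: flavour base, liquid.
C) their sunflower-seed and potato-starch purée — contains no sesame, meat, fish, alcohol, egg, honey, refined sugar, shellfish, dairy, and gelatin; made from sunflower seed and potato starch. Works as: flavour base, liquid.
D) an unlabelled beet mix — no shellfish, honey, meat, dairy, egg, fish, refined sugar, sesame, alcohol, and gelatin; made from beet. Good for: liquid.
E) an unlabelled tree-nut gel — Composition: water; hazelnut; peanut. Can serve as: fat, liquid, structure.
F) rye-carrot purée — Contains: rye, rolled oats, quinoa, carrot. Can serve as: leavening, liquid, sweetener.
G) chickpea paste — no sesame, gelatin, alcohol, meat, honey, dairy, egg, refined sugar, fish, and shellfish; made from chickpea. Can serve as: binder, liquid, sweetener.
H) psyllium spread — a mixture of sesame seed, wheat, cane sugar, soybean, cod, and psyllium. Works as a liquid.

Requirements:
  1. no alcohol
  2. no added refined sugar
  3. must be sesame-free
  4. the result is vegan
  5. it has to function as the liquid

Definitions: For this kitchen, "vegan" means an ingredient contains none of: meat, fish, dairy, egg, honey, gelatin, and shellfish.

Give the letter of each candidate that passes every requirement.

A: has egg yolk, so not vegan — reject
B: all constraints satisfied — keep
C: works as a liquid, no refined sugar, no alcohol — keep
D: vegan, no alcohol — keep
E: works as a liquid, no sesame, no alcohol — keep
F: no alcohol, no sesame — keep
G: works as a liquid, no alcohol, no refined sugar — keep
H: has cod, so not vegan; has sesame seed, so not sesame-free (and 1 more) — reject

B, C, D, E, F, G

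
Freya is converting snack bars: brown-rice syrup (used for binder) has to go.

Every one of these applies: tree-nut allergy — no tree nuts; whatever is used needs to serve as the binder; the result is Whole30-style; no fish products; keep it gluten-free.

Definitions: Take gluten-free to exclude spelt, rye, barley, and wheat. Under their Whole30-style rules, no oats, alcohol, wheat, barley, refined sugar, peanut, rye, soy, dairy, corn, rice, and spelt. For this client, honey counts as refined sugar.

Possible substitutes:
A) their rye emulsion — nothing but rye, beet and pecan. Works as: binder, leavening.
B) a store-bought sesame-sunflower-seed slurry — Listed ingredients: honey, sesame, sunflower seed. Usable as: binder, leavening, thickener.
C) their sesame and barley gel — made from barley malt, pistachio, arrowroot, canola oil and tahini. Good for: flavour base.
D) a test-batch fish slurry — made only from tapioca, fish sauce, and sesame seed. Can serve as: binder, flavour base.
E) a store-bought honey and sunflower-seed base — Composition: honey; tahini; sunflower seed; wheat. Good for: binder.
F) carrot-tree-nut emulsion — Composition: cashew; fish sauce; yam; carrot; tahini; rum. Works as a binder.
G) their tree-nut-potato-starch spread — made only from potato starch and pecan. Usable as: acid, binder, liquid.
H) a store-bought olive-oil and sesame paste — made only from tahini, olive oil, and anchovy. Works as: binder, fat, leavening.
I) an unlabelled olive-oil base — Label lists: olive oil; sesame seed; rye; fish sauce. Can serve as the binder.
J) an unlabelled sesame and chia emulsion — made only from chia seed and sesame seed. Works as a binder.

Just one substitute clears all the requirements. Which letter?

J

A: has rye, so not gluten-free; has rye, so not Whole30-style (and 1 more) — out
B: has honey, so not Whole30-style — no
C: not usable as a binder; has barley malt, so not gluten-free (and 2 more) — out
D: has fish sauce, so not fish-free — reject
E: has wheat, so not gluten-free; has honey, so not Whole30-style — reject
F: has rum, so not Whole30-style; has cashew, so not tree-nut-free (and 1 more) — out
G: has pecan, so not tree-nut-free — out
H: has anchovy, so not fish-free — out
I: has rye, so not gluten-free; has rye, so not Whole30-style (and 1 more) — out
J: every rule checks out — keep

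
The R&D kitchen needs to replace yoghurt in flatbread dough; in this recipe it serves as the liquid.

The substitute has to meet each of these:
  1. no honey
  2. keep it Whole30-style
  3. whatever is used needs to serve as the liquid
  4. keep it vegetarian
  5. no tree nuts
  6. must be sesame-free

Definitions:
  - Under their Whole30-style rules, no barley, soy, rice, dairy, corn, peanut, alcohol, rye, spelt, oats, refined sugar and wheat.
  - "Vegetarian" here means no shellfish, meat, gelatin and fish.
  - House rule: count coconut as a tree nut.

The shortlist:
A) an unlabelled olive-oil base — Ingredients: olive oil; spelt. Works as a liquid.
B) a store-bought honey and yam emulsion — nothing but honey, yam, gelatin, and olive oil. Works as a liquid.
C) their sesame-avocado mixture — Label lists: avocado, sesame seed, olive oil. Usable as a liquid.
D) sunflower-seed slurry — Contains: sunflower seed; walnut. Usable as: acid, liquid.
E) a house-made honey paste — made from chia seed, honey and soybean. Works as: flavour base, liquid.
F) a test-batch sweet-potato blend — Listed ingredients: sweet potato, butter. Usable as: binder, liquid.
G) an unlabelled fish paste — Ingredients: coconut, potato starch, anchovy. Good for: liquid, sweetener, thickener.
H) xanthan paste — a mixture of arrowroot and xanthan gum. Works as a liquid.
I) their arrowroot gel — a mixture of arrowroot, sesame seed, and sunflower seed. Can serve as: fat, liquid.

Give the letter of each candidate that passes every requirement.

A: has spelt, so not Whole30-style — reject
B: has gelatin, so not vegetarian; has honey, so not honey-free — reject
C: has sesame seed, so not sesame-free — out
D: has walnut, so not tree-nut-free — reject
E: has soybean, so not Whole30-style; has honey, so not honey-free — reject
F: has butter, so not Whole30-style — reject
G: has anchovy, so not vegetarian; has coconut, so not tree-nut-free — reject
H: only xanthan gum and arrowroot; none excluded — OK
I: has sesame seed, so not sesame-free — reject

H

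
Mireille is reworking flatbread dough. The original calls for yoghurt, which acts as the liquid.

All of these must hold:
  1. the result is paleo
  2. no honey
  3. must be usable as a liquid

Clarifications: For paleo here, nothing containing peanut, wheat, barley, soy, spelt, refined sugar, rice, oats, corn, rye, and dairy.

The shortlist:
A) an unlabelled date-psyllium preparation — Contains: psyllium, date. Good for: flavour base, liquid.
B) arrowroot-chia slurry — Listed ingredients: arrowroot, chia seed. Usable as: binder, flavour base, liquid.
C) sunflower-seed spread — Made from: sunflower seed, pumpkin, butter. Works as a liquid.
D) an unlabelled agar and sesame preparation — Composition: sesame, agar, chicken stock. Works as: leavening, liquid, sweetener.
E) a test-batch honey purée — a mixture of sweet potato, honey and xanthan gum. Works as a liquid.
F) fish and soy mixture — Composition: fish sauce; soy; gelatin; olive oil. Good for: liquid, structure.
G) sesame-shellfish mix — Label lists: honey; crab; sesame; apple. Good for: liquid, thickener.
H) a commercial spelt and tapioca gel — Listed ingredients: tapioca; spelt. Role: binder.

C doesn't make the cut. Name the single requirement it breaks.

usable as a liquid: satisfied
paleo: has butter — fails
honey-free: satisfied

paleo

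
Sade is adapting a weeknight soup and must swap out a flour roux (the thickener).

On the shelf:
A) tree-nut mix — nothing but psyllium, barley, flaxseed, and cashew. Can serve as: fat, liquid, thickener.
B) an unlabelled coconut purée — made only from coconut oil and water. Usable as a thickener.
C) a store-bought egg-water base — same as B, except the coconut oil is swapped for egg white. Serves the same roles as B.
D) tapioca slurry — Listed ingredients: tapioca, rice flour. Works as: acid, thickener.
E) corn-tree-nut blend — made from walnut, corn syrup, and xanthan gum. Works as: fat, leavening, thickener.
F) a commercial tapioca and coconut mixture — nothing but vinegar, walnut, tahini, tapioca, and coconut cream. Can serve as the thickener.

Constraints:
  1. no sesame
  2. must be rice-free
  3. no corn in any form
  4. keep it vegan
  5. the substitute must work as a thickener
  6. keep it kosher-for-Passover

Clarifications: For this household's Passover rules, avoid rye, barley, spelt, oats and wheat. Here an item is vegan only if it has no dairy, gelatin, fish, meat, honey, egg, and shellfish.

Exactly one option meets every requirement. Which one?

A: has barley, so not kosher-for-Passover — reject
B: only coconut oil and water; none excluded — valid
C: has egg white, so not vegan — no
D: has rice flour, so not rice-free — out
E: has corn syrup, so not corn-free — out
F: has tahini, so not sesame-free — no

B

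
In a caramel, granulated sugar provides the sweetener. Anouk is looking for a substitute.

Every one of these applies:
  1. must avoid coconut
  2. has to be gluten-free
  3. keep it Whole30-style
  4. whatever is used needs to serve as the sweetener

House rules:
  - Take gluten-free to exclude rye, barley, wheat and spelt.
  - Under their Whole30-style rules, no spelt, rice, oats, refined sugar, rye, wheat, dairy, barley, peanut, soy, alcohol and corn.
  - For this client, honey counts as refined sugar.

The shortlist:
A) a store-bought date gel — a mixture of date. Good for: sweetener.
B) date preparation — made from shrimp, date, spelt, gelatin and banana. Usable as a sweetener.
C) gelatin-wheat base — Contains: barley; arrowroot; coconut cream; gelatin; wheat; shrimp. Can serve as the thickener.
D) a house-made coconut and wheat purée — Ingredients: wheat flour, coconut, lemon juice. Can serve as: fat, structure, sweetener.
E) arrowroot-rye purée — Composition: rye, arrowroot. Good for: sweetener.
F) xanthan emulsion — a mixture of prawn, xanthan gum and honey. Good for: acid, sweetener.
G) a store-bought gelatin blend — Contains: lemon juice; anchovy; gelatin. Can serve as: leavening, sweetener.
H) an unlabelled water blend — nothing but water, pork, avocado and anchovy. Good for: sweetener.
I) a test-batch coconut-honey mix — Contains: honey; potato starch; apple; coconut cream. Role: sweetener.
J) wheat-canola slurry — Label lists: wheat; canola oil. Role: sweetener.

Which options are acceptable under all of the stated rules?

A: works as a sweetener, gluten-free, no coconut — OK
B: has spelt, so not gluten-free; has spelt, so not Whole30-style — no
C: not usable as a sweetener; has barley, so not gluten-free (and 2 more) — out
D: has wheat flour, so not gluten-free; has wheat flour, so not Whole30-style (and 1 more) — out
E: has rye, so not gluten-free; has rye, so not Whole30-style — no
F: has honey, so not Whole30-style — out
G: every rule checks out — OK
H: every rule checks out — OK
I: has honey, so not Whole30-style; has coconut cream, so not coconut-free — reject
J: has wheat, so not gluten-free; has wheat, so not Whole30-style — no

A, G, H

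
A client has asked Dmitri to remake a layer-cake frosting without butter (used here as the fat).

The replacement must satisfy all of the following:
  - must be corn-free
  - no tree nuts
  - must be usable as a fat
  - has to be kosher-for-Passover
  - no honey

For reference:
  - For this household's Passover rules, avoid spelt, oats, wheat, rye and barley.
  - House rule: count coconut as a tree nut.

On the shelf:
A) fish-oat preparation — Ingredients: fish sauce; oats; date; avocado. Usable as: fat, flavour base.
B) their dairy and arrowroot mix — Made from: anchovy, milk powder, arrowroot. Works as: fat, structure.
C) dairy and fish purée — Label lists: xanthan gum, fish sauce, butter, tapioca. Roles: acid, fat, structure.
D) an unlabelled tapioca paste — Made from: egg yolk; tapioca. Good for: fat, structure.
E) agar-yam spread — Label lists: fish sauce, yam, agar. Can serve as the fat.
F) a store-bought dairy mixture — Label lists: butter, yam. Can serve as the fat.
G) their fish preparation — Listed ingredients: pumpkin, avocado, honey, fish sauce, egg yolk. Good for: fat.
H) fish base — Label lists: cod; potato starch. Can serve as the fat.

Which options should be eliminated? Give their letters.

A: has oats, so not kosher-for-Passover — reject
B: tree-nut-free, no corn — OK
C: butter and fish sauce etc. — none of it excluded — OK
D: all constraints satisfied — valid
E: only fish sauce, yam and agar; none excluded — keep
F: only butter and yam; none excluded — OK
G: has honey, so not honey-free — reject
H: only cod and potato starch; none excluded — valid

A, G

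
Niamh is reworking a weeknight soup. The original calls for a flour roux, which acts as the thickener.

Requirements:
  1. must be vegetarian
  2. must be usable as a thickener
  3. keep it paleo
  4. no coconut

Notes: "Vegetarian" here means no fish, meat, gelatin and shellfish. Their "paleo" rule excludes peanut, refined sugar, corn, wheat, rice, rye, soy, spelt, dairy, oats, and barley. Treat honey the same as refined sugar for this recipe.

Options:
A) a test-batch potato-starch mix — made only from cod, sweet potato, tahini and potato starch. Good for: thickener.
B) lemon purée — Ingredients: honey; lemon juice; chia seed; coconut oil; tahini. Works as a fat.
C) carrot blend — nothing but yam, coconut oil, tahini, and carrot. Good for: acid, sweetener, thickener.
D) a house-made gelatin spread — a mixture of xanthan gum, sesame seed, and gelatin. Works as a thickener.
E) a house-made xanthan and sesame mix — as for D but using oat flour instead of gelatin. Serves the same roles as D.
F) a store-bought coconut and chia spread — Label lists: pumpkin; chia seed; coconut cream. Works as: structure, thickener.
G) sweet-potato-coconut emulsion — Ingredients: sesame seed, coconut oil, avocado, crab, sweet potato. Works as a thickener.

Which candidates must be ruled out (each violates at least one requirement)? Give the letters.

A, B, C, D, E, F, G

A: has cod, so not vegetarian — out
B: not usable as a thickener; has honey, so not paleo (and 1 more) — out
C: has coconut oil, so not coconut-free — no
D: has gelatin, so not vegetarian — reject
E: has oat flour, so not paleo — reject
F: has coconut cream, so not coconut-free — no
G: has crab, so not vegetarian; has coconut oil, so not coconut-free — reject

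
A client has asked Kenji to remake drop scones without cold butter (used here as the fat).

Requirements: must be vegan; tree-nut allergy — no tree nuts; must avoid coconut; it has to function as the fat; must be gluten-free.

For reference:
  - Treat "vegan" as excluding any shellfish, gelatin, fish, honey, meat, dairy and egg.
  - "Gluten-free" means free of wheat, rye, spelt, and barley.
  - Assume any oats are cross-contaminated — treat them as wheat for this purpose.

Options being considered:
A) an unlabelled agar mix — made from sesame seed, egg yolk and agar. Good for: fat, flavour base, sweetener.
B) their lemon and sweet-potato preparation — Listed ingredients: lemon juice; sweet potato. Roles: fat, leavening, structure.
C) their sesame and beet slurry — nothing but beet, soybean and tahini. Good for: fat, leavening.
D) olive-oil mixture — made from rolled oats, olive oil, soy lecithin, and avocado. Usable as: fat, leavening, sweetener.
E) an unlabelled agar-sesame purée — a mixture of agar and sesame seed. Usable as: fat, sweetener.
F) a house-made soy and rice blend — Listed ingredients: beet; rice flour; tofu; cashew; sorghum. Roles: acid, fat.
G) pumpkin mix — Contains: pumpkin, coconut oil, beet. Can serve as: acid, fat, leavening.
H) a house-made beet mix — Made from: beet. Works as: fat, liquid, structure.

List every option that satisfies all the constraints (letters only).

A: has egg yolk, so not vegan — no
B: only lemon juice and sweet potato; none excluded — OK
C: only tahini, soybean, and beet; none excluded — keep
D: has rolled oats, so not gluten-free — reject
E: no coconut, vegan — keep
F: has cashew, so not tree-nut-free — out
G: has coconut oil, so not coconut-free — no
H: works as a fat, gluten-free, no tree nuts — keep

B, C, E, H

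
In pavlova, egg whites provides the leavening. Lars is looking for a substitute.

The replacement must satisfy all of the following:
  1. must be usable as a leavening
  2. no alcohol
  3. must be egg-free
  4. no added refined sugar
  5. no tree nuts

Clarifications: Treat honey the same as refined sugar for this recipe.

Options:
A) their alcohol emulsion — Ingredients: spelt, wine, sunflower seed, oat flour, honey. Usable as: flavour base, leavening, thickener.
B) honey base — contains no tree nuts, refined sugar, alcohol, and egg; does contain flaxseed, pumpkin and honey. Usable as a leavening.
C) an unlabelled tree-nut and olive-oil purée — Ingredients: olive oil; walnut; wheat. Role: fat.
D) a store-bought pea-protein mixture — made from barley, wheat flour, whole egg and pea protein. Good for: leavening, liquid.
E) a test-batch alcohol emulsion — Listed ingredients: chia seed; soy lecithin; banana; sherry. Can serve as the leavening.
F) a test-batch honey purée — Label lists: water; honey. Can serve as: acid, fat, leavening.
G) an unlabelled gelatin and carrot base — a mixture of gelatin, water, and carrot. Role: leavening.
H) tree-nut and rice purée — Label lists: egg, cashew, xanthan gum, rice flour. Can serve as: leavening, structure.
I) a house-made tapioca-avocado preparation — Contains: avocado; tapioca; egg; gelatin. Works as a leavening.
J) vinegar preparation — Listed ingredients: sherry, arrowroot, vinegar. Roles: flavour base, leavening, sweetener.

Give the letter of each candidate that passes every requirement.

A: has wine, so not alcohol-free; has honey, so not no-added-sugar — out
B: has honey, so not no-added-sugar — reject
C: not usable as a leavening; has walnut, so not tree-nut-free — no
D: has whole egg, so not egg-free — reject
E: has sherry, so not alcohol-free — no
F: has honey, so not no-added-sugar — reject
G: works as a leavening, no alcohol, no egg — OK
H: has cashew, so not tree-nut-free; has egg, so not egg-free — no
I: has egg, so not egg-free — no
J: has sherry, so not alcohol-free — out

G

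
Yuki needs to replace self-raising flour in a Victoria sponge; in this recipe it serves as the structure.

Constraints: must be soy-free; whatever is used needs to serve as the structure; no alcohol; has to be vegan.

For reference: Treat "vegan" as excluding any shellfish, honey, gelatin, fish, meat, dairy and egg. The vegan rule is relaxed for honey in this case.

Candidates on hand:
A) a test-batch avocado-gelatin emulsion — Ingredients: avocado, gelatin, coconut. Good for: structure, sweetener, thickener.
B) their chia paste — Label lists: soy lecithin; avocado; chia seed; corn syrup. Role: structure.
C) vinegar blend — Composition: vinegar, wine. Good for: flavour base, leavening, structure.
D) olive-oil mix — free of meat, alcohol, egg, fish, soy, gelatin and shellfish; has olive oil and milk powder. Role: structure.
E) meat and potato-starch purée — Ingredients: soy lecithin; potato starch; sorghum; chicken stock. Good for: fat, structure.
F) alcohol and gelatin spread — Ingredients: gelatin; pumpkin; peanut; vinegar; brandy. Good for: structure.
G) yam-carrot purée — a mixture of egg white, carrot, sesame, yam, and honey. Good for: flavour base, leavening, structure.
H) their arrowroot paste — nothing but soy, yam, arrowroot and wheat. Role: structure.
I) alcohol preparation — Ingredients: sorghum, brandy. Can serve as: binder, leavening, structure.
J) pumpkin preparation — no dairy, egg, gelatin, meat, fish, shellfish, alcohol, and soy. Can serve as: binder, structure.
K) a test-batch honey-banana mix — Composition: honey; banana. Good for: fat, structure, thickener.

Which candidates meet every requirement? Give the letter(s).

A: has gelatin, so not vegan — out
B: has soy lecithin, so not soy-free — no
C: has wine, so not alcohol-free — reject
D: has milk powder, so not vegan — no
E: has chicken stock, so not vegan; has soy lecithin, so not soy-free — reject
F: has gelatin, so not vegan; has brandy, so not alcohol-free — reject
G: has egg white, so not vegan — out
H: has soy, so not soy-free — reject
I: has brandy, so not alcohol-free — reject
J: works as a structure, vegan, no soy — keep
K: honey is permitted under the vegan carve-out; nothing else excluded — OK

J, K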